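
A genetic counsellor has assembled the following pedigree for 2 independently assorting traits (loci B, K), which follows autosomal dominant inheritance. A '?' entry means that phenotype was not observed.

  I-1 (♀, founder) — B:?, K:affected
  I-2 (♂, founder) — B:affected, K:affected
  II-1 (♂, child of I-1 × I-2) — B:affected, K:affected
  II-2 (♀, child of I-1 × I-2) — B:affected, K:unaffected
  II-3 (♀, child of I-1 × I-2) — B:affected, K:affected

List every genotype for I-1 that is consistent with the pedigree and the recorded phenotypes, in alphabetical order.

B/I-1 ? ·: bb|Bb|BB
B/I-2 aff ·: Bb|BB
B/II-1 aff I-1×I-2: Bb|BB
B/II-2 aff I-1×I-2: Bb|BB
B/II-3 aff I-1×I-2: Bb|BB
⇒ B over [I-1,I-2,II-1,II-2,II-3]: 27 consistent
K/I-1 aff ·: Kk
K/I-2 aff ·: Kk
K/II-1 aff I-1×I-2: Kk|KK
K/II-2 un I-1×I-2: kk
K/II-3 aff I-1×I-2: Kk|KK
⇒ K over [I-1,I-2,II-1,II-2,II-3]: 4 consistent

I-1 ∈ {BB Kk, Bb Kk, bb Kk}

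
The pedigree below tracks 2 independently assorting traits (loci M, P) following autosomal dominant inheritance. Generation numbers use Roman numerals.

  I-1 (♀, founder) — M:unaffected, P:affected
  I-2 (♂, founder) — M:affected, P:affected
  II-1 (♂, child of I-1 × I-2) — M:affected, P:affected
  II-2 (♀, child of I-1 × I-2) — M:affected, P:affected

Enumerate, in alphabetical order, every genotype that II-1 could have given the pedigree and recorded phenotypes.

II-1 ∈ {Mm PP, Mm Pp}

M/I-1 un ·: mm
M/I-2 aff ·: Mm|MM
M/II-1 aff I-1×I-2: Mm
M/II-2 aff I-1×I-2: Mm
⇒ M over [I-1,I-2,II-1,II-2]: 2 consistent
P/I-1 aff ·: Pp|PP
P/I-2 aff ·: Pp|PP
P/II-1 aff I-1×I-2: Pp|PP
P/II-2 aff I-1×I-2: Pp|PP
⇒ P over [I-1,I-2,II-1,II-2]: 13 consistent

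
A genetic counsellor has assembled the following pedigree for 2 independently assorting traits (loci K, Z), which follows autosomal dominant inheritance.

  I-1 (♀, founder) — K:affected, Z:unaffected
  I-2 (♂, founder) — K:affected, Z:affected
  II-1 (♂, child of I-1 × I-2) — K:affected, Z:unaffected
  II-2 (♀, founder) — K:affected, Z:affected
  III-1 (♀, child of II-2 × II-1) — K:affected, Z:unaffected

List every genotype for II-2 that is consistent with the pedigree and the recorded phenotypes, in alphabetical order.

II-2 ∈ {KK Zz, Kk Zz}

K/I-1 aff ·: Kk|KK
K/I-2 aff ·: Kk|KK
K/II-1 aff I-1×I-2: Kk|KK
K/II-2 aff ·: Kk|KK
K/III-1 aff II-2×II-1: Kk|KK
⇒ K over [I-1,I-2,II-1,II-2,III-1]: 24 consistent
Z/I-1 un ·: zz
Z/I-2 aff ·: Zz
Z/II-1 un I-1×I-2: zz
Z/II-2 aff ·: Zz
Z/III-1 un II-2×II-1: zz
⇒ Z over [I-1,I-2,II-1,II-2,III-1]: 1 consistent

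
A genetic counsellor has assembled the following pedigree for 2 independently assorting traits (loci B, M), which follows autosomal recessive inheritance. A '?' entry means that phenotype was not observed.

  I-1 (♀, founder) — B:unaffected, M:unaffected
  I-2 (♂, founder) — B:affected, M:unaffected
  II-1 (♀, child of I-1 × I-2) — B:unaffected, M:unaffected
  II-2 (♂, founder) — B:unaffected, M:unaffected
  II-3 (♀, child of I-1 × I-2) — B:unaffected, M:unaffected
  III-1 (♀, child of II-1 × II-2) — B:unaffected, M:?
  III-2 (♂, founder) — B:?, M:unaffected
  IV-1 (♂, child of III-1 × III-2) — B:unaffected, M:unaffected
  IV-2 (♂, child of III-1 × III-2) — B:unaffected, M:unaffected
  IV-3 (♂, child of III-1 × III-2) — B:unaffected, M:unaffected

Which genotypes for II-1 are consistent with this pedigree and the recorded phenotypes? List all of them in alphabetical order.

B/I-1 un ·: BB|Bb
B/I-2 aff ·: bb
B/II-1 un I-1×I-2: Bb
B/II-2 un ·: BB|Bb
B/II-3 un I-1×I-2: Bb
B/III-1 un II-1×II-2: BB|Bb
B/III-2 ? ·: BB|Bb|bb
B/IV-1 un III-1×III-2: BB|Bb
B/IV-2 un III-1×III-2: BB|Bb
B/IV-3 un III-1×III-2: BB|Bb
⇒ B over [I-1,I-2,II-1,II-2,II-3,III-1,III-2,IV-1,IV-2,IV-3]: 108 consistent
M/I-1 un ·: MM|Mm
M/I-2 un ·: MM|Mm
M/II-1 un I-1×I-2: MM|Mm
M/II-2 un ·: MM|Mm
M/II-3 un I-1×I-2: MM|Mm
M/III-1 ? II-1×II-2: MM|Mm|mm
M/III-2 un ·: MM|Mm
M/IV-1 un III-1×III-2: MM|Mm
M/IV-2 un III-1×III-2: MM|Mm
M/IV-3 un III-1×III-2: MM|Mm
⇒ M over [I-1,I-2,II-1,II-2,II-3,III-1,III-2,IV-1,IV-2,IV-3]: 550 consistent

II-1 ∈ {Bb MM, Bb Mm}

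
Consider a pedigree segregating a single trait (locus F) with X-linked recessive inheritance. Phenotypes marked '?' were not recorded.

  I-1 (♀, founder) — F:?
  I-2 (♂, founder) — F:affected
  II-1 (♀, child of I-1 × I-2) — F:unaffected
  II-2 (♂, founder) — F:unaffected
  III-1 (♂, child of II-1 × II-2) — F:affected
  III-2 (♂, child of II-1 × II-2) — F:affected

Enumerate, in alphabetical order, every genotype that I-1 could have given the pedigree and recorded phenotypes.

I-1 ∈ {X^FX^F, X^FX^f}

F/I-1 ? ·: X^FX^F|X^FX^f
F/I-2 aff ·: X^fY
F/II-1 un I-1×I-2: X^FX^f
F/II-2 un ·: X^FY
F/III-1 aff II-1×II-2: X^fY
F/III-2 aff II-1×II-2: X^fY
⇒ F over [I-1,I-2,II-1,II-2,III-1,III-2]: 2 consistent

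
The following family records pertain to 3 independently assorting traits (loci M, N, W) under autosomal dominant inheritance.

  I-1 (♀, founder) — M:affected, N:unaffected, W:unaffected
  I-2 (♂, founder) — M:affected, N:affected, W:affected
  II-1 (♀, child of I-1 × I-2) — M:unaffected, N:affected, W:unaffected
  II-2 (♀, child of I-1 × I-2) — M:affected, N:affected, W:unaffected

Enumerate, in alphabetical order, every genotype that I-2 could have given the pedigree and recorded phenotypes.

I-2 ∈ {Mm NN Ww, Mm Nn Ww}

M/I-1 aff ·: Mm
M/I-2 aff ·: Mm
M/II-1 un I-1×I-2: mm
M/II-2 aff I-1×I-2: Mm|MM
⇒ M over [I-1,I-2,II-1,II-2]: 2 consistent
N/I-1 un ·: nn
N/I-2 aff ·: Nn|NN
N/II-1 aff I-1×I-2: Nn
N/II-2 aff I-1×I-2: Nn
⇒ N over [I-1,I-2,II-1,II-2]: 2 consistent
W/I-1 un ·: ww
W/I-2 aff ·: Ww
W/II-1 un I-1×I-2: ww
W/II-2 un I-1×I-2: ww
⇒ W over [I-1,I-2,II-1,II-2]: 1 consistent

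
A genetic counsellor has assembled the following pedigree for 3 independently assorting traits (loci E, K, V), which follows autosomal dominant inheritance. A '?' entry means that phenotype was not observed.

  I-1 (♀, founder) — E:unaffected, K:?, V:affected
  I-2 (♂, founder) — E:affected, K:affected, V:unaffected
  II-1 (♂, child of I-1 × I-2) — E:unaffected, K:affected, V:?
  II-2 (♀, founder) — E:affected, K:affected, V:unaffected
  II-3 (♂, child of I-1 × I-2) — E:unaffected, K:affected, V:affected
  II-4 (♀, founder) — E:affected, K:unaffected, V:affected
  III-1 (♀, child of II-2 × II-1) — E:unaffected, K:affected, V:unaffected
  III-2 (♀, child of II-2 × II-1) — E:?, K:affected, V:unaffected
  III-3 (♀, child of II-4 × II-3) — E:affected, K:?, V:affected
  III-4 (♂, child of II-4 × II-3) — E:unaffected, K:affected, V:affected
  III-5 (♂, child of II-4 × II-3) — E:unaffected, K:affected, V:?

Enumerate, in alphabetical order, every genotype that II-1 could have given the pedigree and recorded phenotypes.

II-1 ∈ {ee KK Vv, ee KK vv, ee Kk Vv, ee Kk vv}

E/I-1 un ·: ee
E/I-2 aff ·: Ee
E/II-1 un I-1×I-2: ee
E/II-2 aff ·: Ee
E/II-3 un I-1×I-2: ee
E/II-4 aff ·: Ee
E/III-1 un II-2×II-1: ee
E/III-2 ? II-2×II-1: ee|Ee
E/III-3 aff II-4×II-3: Ee
E/III-4 un II-4×II-3: ee
E/III-5 un II-4×II-3: ee
⇒ E over [I-1,I-2,II-1,II-2,II-3,II-4,III-1,III-2,III-3,III-4,III-5]: 2 consistent
K/I-1 ? ·: kk|Kk|KK
K/I-2 aff ·: Kk|KK
K/II-1 aff I-1×I-2: Kk|KK
K/II-2 aff ·: Kk|KK
K/II-3 aff I-1×I-2: Kk|KK
K/II-4 un ·: kk
K/III-1 aff II-2×II-1: Kk|KK
K/III-2 aff II-2×II-1: Kk|KK
K/III-3 ? II-4×II-3: kk|Kk
K/III-4 aff II-4×II-3: Kk
K/III-5 aff II-4×II-3: Kk
⇒ K over [I-1,I-2,II-1,II-2,II-3,II-4,III-1,III-2,III-3,III-4,III-5]: 154 consistent
V/I-1 aff ·: Vv|VV
V/I-2 un ·: vv
V/II-1 ? I-1×I-2: vv|Vv
V/II-2 un ·: vv
V/II-3 aff I-1×I-2: Vv
V/II-4 aff ·: Vv|VV
V/III-1 un II-2×II-1: vv
V/III-2 un II-2×II-1: vv
V/III-3 aff II-4×II-3: Vv|VV
V/III-4 aff II-4×II-3: Vv|VV
V/III-5 ? II-4×II-3: vv|Vv|VV
⇒ V over [I-1,I-2,II-1,II-2,II-3,II-4,III-1,III-2,III-3,III-4,III-5]: 60 consistent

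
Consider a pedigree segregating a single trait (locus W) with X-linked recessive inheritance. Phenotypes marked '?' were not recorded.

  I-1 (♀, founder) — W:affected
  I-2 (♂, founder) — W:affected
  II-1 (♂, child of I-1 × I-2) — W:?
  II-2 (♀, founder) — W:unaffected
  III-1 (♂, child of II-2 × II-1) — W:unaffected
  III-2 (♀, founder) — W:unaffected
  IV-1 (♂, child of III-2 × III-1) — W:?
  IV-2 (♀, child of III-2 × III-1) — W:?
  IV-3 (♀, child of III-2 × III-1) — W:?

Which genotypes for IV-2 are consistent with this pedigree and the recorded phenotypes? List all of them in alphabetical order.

W/I-1 aff ·: X^wX^w
W/I-2 aff ·: X^wY
W/II-1 ? I-1×I-2: X^wY
W/II-2 un ·: X^WX^W|X^WX^w
W/III-1 un II-2×II-1: X^WY
W/III-2 un ·: X^WX^W|X^WX^w
W/IV-1 ? III-2×III-1: X^WY|X^wY
W/IV-2 ? III-2×III-1: X^WX^W|X^WX^w
W/IV-3 ? III-2×III-1: X^WX^W|X^WX^w
⇒ W over [I-1,I-2,II-1,II-2,III-1,III-2,IV-1,IV-2,IV-3]: 18 consistent

IV-2 ∈ {X^WX^W, X^WX^w}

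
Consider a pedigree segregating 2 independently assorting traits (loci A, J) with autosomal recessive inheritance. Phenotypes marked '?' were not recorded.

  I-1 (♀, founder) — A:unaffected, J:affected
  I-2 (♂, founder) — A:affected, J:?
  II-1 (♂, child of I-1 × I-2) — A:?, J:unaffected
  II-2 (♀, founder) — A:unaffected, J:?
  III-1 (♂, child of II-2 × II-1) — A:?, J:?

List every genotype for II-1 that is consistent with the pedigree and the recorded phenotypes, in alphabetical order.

II-1 ∈ {Aa Jj, aa Jj}

A/I-1 un ·: AA|Aa
A/I-2 aff ·: aa
A/II-1 ? I-1×I-2: Aa|aa
A/II-2 un ·: AA|Aa
A/III-1 ? II-2×II-1: AA|Aa|aa
⇒ A over [I-1,I-2,II-1,II-2,III-1]: 13 consistent
J/I-1 aff ·: jj
J/I-2 ? ·: JJ|Jj
J/II-1 un I-1×I-2: Jj
J/II-2 ? ·: JJ|Jj|jj
J/III-1 ? II-2×II-1: JJ|Jj|jj
⇒ J over [I-1,I-2,II-1,II-2,III-1]: 14 consistent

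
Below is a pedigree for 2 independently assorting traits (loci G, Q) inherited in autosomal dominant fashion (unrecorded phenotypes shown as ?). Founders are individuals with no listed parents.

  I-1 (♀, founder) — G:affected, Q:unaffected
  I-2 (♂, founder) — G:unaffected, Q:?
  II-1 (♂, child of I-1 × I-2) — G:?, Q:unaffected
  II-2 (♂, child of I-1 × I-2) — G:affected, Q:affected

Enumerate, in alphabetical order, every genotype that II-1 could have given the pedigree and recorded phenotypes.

G/I-1 aff ·: Gg|GG
G/I-2 un ·: gg
G/II-1 ? I-1×I-2: gg|Gg
G/II-2 aff I-1×I-2: Gg
⇒ G over [I-1,I-2,II-1,II-2]: 3 consistent
Q/I-1 un ·: qq
Q/I-2 ? ·: Qq
Q/II-1 un I-1×I-2: qq
Q/II-2 aff I-1×I-2: Qq
⇒ Q over [I-1,I-2,II-1,II-2]: 1 consistent

II-1 ∈ {Gg qq, gg qq}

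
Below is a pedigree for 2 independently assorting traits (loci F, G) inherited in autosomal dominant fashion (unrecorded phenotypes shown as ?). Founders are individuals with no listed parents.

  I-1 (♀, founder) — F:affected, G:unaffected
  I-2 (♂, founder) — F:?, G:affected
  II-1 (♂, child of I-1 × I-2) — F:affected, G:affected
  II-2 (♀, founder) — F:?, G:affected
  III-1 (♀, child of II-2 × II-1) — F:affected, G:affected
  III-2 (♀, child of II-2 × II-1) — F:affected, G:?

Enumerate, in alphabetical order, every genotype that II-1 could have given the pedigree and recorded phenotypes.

F/I-1 aff ·: Ff|FF
F/I-2 ? ·: ff|Ff|FF
F/II-1 aff I-1×I-2: Ff|FF
F/II-2 ? ·: ff|Ff|FF
F/III-1 aff II-2×II-1: Ff|FF
F/III-2 aff II-2×II-1: Ff|FF
⇒ F over [I-1,I-2,II-1,II-2,III-1,III-2]: 69 consistent
G/I-1 un ·: gg
G/I-2 aff ·: Gg|GG
G/II-1 aff I-1×I-2: Gg
G/II-2 aff ·: Gg|GG
G/III-1 aff II-2×II-1: Gg|GG
G/III-2 ? II-2×II-1: gg|Gg|GG
⇒ G over [I-1,I-2,II-1,II-2,III-1,III-2]: 20 consistent

II-1 ∈ {FF Gg, Ff Gg}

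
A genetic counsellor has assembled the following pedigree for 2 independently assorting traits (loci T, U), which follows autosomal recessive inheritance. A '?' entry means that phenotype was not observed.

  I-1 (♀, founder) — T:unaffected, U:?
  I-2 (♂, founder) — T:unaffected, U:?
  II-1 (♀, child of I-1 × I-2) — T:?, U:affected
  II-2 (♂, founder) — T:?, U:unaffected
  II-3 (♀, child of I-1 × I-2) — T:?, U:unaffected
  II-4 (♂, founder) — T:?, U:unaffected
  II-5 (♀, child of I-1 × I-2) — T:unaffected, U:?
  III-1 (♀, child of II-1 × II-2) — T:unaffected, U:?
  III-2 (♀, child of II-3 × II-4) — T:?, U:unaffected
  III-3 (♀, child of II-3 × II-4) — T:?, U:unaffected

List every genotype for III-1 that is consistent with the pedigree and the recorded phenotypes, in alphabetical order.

T/I-1 un ·: TT|Tt
T/I-2 un ·: TT|Tt
T/II-1 ? I-1×I-2: TT|Tt|tt
T/II-2 ? ·: TT|Tt|tt
T/II-3 ? I-1×I-2: TT|Tt|tt
T/II-4 ? ·: TT|Tt|tt
T/II-5 un I-1×I-2: TT|Tt
T/III-1 un II-1×II-2: TT|Tt
T/III-2 ? II-3×II-4: TT|Tt|tt
T/III-3 ? II-3×II-4: TT|Tt|tt
⇒ T over [I-1,I-2,II-1,II-2,II-3,II-4,II-5,III-1,III-2,III-3]: 1490 consistent
U/I-1 ? ·: Uu|uu
U/I-2 ? ·: Uu|uu
U/II-1 aff I-1×I-2: uu
U/II-2 un ·: UU|Uu
U/II-3 un I-1×I-2: UU|Uu
U/II-4 un ·: UU|Uu
U/II-5 ? I-1×I-2: UU|Uu|uu
U/III-1 ? II-1×II-2: Uu|uu
U/III-2 un II-3×II-4: UU|Uu
U/III-3 un II-3×II-4: UU|Uu
⇒ U over [I-1,I-2,II-1,II-2,II-3,II-4,II-5,III-1,III-2,III-3]: 213 consistent

III-1 ∈ {TT Uu, TT uu, Tt Uu, Tt uu}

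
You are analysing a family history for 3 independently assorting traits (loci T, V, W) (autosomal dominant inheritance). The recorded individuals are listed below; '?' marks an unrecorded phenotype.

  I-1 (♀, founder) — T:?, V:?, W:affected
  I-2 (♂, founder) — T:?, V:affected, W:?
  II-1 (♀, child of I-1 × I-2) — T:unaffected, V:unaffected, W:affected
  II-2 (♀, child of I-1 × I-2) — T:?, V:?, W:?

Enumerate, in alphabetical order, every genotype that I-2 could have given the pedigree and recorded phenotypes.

T/I-1 ? ·: tt|Tt
T/I-2 ? ·: tt|Tt
T/II-1 un I-1×I-2: tt
T/II-2 ? I-1×I-2: tt|Tt|TT
⇒ T over [I-1,I-2,II-1,II-2]: 8 consistent
V/I-1 ? ·: vv|Vv
V/I-2 aff ·: Vv
V/II-1 un I-1×I-2: vv
V/II-2 ? I-1×I-2: vv|Vv|VV
⇒ V over [I-1,I-2,II-1,II-2]: 5 consistent
W/I-1 aff ·: Ww|WW
W/I-2 ? ·: ww|Ww|WW
W/II-1 aff I-1×I-2: Ww|WW
W/II-2 ? I-1×I-2: ww|Ww|WW
⇒ W over [I-1,I-2,II-1,II-2]: 18 consistent

I-2 ∈ {Tt Vv WW, Tt Vv Ww, Tt Vv ww, tt Vv WW, tt Vv Ww, tt Vv ww}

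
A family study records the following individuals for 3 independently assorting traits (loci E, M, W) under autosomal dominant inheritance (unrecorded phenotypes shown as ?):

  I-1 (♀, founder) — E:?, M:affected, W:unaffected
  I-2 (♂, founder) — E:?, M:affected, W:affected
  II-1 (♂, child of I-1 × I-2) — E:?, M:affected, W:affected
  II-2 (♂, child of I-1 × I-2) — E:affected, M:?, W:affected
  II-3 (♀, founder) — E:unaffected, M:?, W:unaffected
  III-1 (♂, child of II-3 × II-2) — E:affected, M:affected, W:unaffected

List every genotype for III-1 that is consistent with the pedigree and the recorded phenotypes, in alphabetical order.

E/I-1 ? ·: ee|Ee|EE
E/I-2 ? ·: ee|Ee|EE
E/II-1 ? I-1×I-2: ee|Ee|EE
E/II-2 aff I-1×I-2: Ee|EE
E/II-3 un ·: ee
E/III-1 aff II-3×II-2: Ee
⇒ E over [I-1,I-2,II-1,II-2,II-3,III-1]: 21 consistent
M/I-1 aff ·: Mm|MM
M/I-2 aff ·: Mm|MM
M/II-1 aff I-1×I-2: Mm|MM
M/II-2 ? I-1×I-2: mm|Mm|MM
M/II-3 ? ·: mm|Mm|MM
M/III-1 aff II-3×II-2: Mm|MM
⇒ M over [I-1,I-2,II-1,II-2,II-3,III-1]: 62 consistent
W/I-1 un ·: ww
W/I-2 aff ·: Ww|WW
W/II-1 aff I-1×I-2: Ww
W/II-2 aff I-1×I-2: Ww
W/II-3 un ·: ww
W/III-1 un II-3×II-2: ww
⇒ W over [I-1,I-2,II-1,II-2,II-3,III-1]: 2 consistent

III-1 ∈ {Ee MM ww, Ee Mm ww}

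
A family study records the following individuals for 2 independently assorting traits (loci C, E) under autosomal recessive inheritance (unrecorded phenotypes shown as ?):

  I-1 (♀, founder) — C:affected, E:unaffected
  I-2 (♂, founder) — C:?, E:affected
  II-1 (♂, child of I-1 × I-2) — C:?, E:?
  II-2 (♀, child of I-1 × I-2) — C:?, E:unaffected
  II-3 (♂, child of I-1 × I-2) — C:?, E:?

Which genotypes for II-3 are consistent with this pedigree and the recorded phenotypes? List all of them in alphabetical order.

C/I-1 aff ·: cc
C/I-2 ? ·: CC|Cc|cc
C/II-1 ? I-1×I-2: Cc|cc
C/II-2 ? I-1×I-2: Cc|cc
C/II-3 ? I-1×I-2: Cc|cc
⇒ C over [I-1,I-2,II-1,II-2,II-3]: 10 consistent
E/I-1 un ·: EE|Ee
E/I-2 aff ·: ee
E/II-1 ? I-1×I-2: Ee|ee
E/II-2 un I-1×I-2: Ee
E/II-3 ? I-1×I-2: Ee|ee
⇒ E over [I-1,I-2,II-1,II-2,II-3]: 5 consistent

II-3 ∈ {Cc Ee, Cc ee, cc Ee, cc ee}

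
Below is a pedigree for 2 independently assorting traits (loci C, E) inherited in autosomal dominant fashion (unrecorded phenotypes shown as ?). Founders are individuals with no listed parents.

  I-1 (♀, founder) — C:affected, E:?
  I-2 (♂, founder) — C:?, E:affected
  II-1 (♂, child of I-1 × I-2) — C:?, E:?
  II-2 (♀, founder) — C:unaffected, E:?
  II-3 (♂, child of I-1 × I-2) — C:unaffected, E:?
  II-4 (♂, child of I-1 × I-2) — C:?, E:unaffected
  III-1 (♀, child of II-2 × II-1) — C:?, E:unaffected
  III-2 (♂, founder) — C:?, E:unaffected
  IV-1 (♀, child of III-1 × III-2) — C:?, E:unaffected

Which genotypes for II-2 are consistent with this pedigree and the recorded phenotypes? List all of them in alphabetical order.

II-2 ∈ {cc Ee, cc ee}

C/I-1 aff ·: Cc
C/I-2 ? ·: cc|Cc
C/II-1 ? I-1×I-2: cc|Cc|CC
C/II-2 un ·: cc
C/II-3 un I-1×I-2: cc
C/II-4 ? I-1×I-2: cc|Cc|CC
C/III-1 ? II-2×II-1: cc|Cc
C/III-2 ? ·: cc|Cc|CC
C/IV-1 ? III-1×III-2: cc|Cc|CC
⇒ C over [I-1,I-2,II-1,II-2,II-3,II-4,III-1,III-2,IV-1]: 96 consistent
E/I-1 ? ·: ee|Ee
E/I-2 aff ·: Ee
E/II-1 ? I-1×I-2: ee|Ee
E/II-2 ? ·: ee|Ee
E/II-3 ? I-1×I-2: ee|Ee|EE
E/II-4 un I-1×I-2: ee
E/III-1 un II-2×II-1: ee
E/III-2 un ·: ee
E/IV-1 un III-1×III-2: ee
⇒ E over [I-1,I-2,II-1,II-2,II-3,II-4,III-1,III-2,IV-1]: 20 consistent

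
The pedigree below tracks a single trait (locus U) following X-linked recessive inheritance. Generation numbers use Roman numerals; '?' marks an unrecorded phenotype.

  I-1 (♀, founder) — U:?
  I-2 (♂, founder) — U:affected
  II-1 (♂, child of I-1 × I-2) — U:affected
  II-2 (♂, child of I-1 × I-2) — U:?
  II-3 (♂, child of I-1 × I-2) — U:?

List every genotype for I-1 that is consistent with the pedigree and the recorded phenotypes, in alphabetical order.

I-1 ∈ {X^UX^u, X^uX^u}

U/I-1 ? ·: X^UX^u|X^uX^u
U/I-2 aff ·: X^uY
U/II-1 aff I-1×I-2: X^uY
U/II-2 ? I-1×I-2: X^UY|X^uY
U/II-3 ? I-1×I-2: X^UY|X^uY
⇒ U over [I-1,I-2,II-1,II-2,II-3]: 5 consistent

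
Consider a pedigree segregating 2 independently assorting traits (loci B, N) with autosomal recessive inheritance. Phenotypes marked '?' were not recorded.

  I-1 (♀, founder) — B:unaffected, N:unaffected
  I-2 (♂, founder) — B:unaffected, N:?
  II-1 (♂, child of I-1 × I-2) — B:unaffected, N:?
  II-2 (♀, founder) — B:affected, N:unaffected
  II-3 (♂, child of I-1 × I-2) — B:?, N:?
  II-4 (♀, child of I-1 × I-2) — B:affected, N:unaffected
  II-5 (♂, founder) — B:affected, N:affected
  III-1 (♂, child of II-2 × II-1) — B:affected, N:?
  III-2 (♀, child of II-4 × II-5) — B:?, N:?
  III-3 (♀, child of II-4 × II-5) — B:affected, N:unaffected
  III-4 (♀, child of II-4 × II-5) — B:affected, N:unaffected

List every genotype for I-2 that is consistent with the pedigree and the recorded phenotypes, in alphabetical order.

B/I-1 un ·: Bb
B/I-2 un ·: Bb
B/II-1 un I-1×I-2: Bb
B/II-2 aff ·: bb
B/II-3 ? I-1×I-2: BB|Bb|bb
B/II-4 aff I-1×I-2: bb
B/II-5 aff ·: bb
B/III-1 aff II-2×II-1: bb
B/III-2 ? II-4×II-5: bb
B/III-3 aff II-4×II-5: bb
B/III-4 aff II-4×II-5: bb
⇒ B over [I-1,I-2,II-1,II-2,II-3,II-4,II-5,III-1,III-2,III-3,III-4]: 3 consistent
N/I-1 un ·: NN|Nn
N/I-2 ? ·: NN|Nn|nn
N/II-1 ? I-1×I-2: NN|Nn|nn
N/II-2 un ·: NN|Nn
N/II-3 ? I-1×I-2: NN|Nn|nn
N/II-4 un I-1×I-2: NN|Nn
N/II-5 aff ·: nn
N/III-1 ? II-2×II-1: NN|Nn|nn
N/III-2 ? II-4×II-5: Nn|nn
N/III-3 un II-4×II-5: Nn
N/III-4 un II-4×II-5: Nn
⇒ N over [I-1,I-2,II-1,II-2,II-3,II-4,II-5,III-1,III-2,III-3,III-4]: 240 consistent

I-2 ∈ {Bb NN, Bb Nn, Bb nn}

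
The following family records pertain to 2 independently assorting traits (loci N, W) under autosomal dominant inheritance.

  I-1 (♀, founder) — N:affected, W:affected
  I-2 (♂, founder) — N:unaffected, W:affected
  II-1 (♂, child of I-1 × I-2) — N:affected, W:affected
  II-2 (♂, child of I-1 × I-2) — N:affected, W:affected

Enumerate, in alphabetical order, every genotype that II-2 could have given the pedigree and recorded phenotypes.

N/I-1 aff ·: Nn|NN
N/I-2 un ·: nn
N/II-1 aff I-1×I-2: Nn
N/II-2 aff I-1×I-2: Nn
⇒ N over [I-1,I-2,II-1,II-2]: 2 consistent
W/I-1 aff ·: Ww|WW
W/I-2 aff ·: Ww|WW
W/II-1 aff I-1×I-2: Ww|WW
W/II-2 aff I-1×I-2: Ww|WW
⇒ W over [I-1,I-2,II-1,II-2]: 13 consistent

II-2 ∈ {Nn WW, Nn Ww}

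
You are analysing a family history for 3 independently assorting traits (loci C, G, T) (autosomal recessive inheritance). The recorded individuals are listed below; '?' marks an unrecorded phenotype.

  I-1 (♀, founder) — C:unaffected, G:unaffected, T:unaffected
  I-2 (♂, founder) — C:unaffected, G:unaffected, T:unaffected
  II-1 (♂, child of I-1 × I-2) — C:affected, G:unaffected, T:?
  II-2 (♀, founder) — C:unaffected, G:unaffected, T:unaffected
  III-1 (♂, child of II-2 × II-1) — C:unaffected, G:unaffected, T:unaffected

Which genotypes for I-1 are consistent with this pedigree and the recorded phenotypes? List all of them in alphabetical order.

C/I-1 un ·: Cc
C/I-2 un ·: Cc
C/II-1 aff I-1×I-2: cc
C/II-2 un ·: CC|Cc
C/III-1 un II-2×II-1: Cc
⇒ C over [I-1,I-2,II-1,II-2,III-1]: 2 consistent
G/I-1 un ·: GG|Gg
G/I-2 un ·: GG|Gg
G/II-1 un I-1×I-2: GG|Gg
G/II-2 un ·: GG|Gg
G/III-1 un II-2×II-1: GG|Gg
⇒ G over [I-1,I-2,II-1,II-2,III-1]: 24 consistent
T/I-1 un ·: TT|Tt
T/I-2 un ·: TT|Tt
T/II-1 ? I-1×I-2: TT|Tt|tt
T/II-2 un ·: TT|Tt
T/III-1 un II-2×II-1: TT|Tt
⇒ T over [I-1,I-2,II-1,II-2,III-1]: 26 consistent

I-1 ∈ {Cc GG TT, Cc GG Tt, Cc Gg TT, Cc Gg Tt}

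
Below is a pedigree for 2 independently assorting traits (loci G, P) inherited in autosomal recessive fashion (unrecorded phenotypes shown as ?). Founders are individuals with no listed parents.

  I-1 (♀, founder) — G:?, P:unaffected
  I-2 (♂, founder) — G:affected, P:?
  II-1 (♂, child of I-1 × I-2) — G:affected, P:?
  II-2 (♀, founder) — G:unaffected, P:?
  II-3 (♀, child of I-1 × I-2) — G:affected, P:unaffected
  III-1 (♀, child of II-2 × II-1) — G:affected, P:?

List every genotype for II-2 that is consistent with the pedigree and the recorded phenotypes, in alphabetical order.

G/I-1 ? ·: Gg|gg
G/I-2 aff ·: gg
G/II-1 aff I-1×I-2: gg
G/II-2 un ·: Gg
G/II-3 aff I-1×I-2: gg
G/III-1 aff II-2×II-1: gg
⇒ G over [I-1,I-2,II-1,II-2,II-3,III-1]: 2 consistent
P/I-1 un ·: PP|Pp
P/I-2 ? ·: PP|Pp|pp
P/II-1 ? I-1×I-2: PP|Pp|pp
P/II-2 ? ·: PP|Pp|pp
P/II-3 un I-1×I-2: PP|Pp
P/III-1 ? II-2×II-1: PP|Pp|pp
⇒ P over [I-1,I-2,II-1,II-2,II-3,III-1]: 96 consistent

II-2 ∈ {Gg PP, Gg Pp, Gg pp}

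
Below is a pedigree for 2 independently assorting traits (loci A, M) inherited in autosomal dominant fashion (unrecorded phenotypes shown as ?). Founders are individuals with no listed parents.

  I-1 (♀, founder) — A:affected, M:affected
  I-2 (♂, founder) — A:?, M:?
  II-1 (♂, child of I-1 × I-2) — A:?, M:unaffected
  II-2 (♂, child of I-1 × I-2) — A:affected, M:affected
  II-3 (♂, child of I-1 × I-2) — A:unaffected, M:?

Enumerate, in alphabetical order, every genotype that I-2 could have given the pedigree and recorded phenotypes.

I-2 ∈ {Aa Mm, Aa mm, aa Mm, aa mm}

A/I-1 aff ·: Aa
A/I-2 ? ·: aa|Aa
A/II-1 ? I-1×I-2: aa|Aa|AA
A/II-2 aff I-1×I-2: Aa|AA
A/II-3 un I-1×I-2: aa
⇒ A over [I-1,I-2,II-1,II-2,II-3]: 8 consistent
M/I-1 aff ·: Mm
M/I-2 ? ·: mm|Mm
M/II-1 un I-1×I-2: mm
M/II-2 aff I-1×I-2: Mm|MM
M/II-3 ? I-1×I-2: mm|Mm|MM
⇒ M over [I-1,I-2,II-1,II-2,II-3]: 8 consistent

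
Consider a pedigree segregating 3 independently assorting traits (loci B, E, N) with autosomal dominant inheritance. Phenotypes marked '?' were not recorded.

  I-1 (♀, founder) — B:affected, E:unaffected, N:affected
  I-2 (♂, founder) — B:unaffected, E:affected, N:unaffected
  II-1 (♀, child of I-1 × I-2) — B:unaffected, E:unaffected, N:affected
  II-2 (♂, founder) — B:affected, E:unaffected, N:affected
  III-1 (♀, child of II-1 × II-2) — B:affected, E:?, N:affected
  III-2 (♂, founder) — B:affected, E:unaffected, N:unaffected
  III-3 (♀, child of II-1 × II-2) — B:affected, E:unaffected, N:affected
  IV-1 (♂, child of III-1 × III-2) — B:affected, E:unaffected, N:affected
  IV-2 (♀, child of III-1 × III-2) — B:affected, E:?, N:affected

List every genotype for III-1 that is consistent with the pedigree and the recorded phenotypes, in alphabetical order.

B/I-1 aff ·: Bb
B/I-2 un ·: bb
B/II-1 un I-1×I-2: bb
B/II-2 aff ·: Bb|BB
B/III-1 aff II-1×II-2: Bb
B/III-2 aff ·: Bb|BB
B/III-3 aff II-1×II-2: Bb
B/IV-1 aff III-1×III-2: Bb|BB
B/IV-2 aff III-1×III-2: Bb|BB
⇒ B over [I-1,I-2,II-1,II-2,III-1,III-2,III-3,IV-1,IV-2]: 16 consistent
E/I-1 un ·: ee
E/I-2 aff ·: Ee
E/II-1 un I-1×I-2: ee
E/II-2 un ·: ee
E/III-1 ? II-1×II-2: ee
E/III-2 un ·: ee
E/III-3 un II-1×II-2: ee
E/IV-1 un III-1×III-2: ee
E/IV-2 ? III-1×III-2: ee
⇒ E over [I-1,I-2,II-1,II-2,III-1,III-2,III-3,IV-1,IV-2]: 1 consistent
N/I-1 aff ·: Nn|NN
N/I-2 un ·: nn
N/II-1 aff I-1×I-2: Nn
N/II-2 aff ·: Nn|NN
N/III-1 aff II-1×II-2: Nn|NN
N/III-2 un ·: nn
N/III-3 aff II-1×II-2: Nn|NN
N/IV-1 aff III-1×III-2: Nn
N/IV-2 aff III-1×III-2: Nn
⇒ N over [I-1,I-2,II-1,II-2,III-1,III-2,III-3,IV-1,IV-2]: 16 consistent

III-1 ∈ {Bb ee NN, Bb ee Nn}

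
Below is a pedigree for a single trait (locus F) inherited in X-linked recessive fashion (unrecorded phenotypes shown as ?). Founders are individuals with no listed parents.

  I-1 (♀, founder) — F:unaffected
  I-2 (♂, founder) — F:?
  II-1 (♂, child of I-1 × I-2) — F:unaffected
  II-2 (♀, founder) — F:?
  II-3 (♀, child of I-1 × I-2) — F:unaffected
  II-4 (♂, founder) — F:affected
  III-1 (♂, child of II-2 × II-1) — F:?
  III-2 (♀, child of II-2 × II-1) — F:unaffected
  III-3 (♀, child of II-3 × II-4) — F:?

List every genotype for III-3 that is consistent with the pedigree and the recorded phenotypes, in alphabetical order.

F/I-1 un ·: X^FX^F|X^FX^f
F/I-2 ? ·: X^FY|X^fY
F/II-1 un I-1×I-2: X^FY
F/II-2 ? ·: X^FX^F|X^FX^f|X^fX^f
F/II-3 un I-1×I-2: X^FX^F|X^FX^f
F/II-4 aff ·: X^fY
F/III-1 ? II-2×II-1: X^FY|X^fY
F/III-2 un II-2×II-1: X^FX^F|X^FX^f
F/III-3 ? II-3×II-4: X^FX^f|X^fX^f
⇒ F over [I-1,I-2,II-1,II-2,II-3,II-4,III-1,III-2,III-3]: 48 consistent

III-3 ∈ {X^FX^f, X^fX^f}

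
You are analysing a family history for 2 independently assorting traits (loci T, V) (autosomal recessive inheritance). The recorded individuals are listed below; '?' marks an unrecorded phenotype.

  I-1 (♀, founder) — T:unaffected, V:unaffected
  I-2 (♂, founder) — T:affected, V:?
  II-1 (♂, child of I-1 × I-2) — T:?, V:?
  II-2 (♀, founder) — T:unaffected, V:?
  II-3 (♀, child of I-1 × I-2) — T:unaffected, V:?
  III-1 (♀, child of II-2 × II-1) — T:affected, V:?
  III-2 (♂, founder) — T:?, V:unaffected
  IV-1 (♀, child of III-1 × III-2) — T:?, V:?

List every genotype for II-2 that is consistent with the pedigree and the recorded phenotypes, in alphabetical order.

II-2 ∈ {Tt VV, Tt Vv, Tt vv}

T/I-1 un ·: TT|Tt
T/I-2 aff ·: tt
T/II-1 ? I-1×I-2: Tt|tt
T/II-2 un ·: Tt
T/II-3 un I-1×I-2: Tt
T/III-1 aff II-2×II-1: tt
T/III-2 ? ·: TT|Tt|tt
T/IV-1 ? III-1×III-2: Tt|tt
⇒ T over [I-1,I-2,II-1,II-2,II-3,III-1,III-2,IV-1]: 12 consistent
V/I-1 un ·: VV|Vv
V/I-2 ? ·: VV|Vv|vv
V/II-1 ? I-1×I-2: VV|Vv|vv
V/II-2 ? ·: VV|Vv|vv
V/II-3 ? I-1×I-2: VV|Vv|vv
V/III-1 ? II-2×II-1: VV|Vv|vv
V/III-2 un ·: VV|Vv
V/IV-1 ? III-1×III-2: VV|Vv|vv
⇒ V over [I-1,I-2,II-1,II-2,II-3,III-1,III-2,IV-1]: 478 consistent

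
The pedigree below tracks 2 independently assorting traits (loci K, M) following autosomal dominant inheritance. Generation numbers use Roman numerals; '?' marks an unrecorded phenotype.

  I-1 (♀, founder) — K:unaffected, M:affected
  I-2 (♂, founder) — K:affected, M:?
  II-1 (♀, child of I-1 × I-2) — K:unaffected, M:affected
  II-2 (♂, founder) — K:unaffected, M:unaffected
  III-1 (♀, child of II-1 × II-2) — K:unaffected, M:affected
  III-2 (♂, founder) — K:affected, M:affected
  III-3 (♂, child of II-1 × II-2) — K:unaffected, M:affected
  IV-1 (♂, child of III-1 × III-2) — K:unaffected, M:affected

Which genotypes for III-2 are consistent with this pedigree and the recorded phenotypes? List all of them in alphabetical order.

III-2 ∈ {Kk MM, Kk Mm}

K/I-1 un ·: kk
K/I-2 aff ·: Kk
K/II-1 un I-1×I-2: kk
K/II-2 un ·: kk
K/III-1 un II-1×II-2: kk
K/III-2 aff ·: Kk
K/III-3 un II-1×II-2: kk
K/IV-1 un III-1×III-2: kk
⇒ K over [I-1,I-2,II-1,II-2,III-1,III-2,III-3,IV-1]: 1 consistent
M/I-1 aff ·: Mm|MM
M/I-2 ? ·: mm|Mm|MM
M/II-1 aff I-1×I-2: Mm|MM
M/II-2 un ·: mm
M/III-1 aff II-1×II-2: Mm
M/III-2 aff ·: Mm|MM
M/III-3 aff II-1×II-2: Mm
M/IV-1 aff III-1×III-2: Mm|MM
⇒ M over [I-1,I-2,II-1,II-2,III-1,III-2,III-3,IV-1]: 36 consistent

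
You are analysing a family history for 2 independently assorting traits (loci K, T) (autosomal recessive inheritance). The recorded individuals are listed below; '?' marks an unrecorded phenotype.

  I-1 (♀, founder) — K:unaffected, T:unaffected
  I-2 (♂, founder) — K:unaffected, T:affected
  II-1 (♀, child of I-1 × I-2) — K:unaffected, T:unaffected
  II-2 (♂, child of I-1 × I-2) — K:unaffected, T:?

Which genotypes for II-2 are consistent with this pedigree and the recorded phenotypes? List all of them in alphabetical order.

K/I-1 un ·: KK|Kk
K/I-2 un ·: KK|Kk
K/II-1 un I-1×I-2: KK|Kk
K/II-2 un I-1×I-2: KK|Kk
⇒ K over [I-1,I-2,II-1,II-2]: 13 consistent
T/I-1 un ·: TT|Tt
T/I-2 aff ·: tt
T/II-1 un I-1×I-2: Tt
T/II-2 ? I-1×I-2: Tt|tt
⇒ T over [I-1,I-2,II-1,II-2]: 3 consistent

II-2 ∈ {KK Tt, KK tt, Kk Tt, Kk tt}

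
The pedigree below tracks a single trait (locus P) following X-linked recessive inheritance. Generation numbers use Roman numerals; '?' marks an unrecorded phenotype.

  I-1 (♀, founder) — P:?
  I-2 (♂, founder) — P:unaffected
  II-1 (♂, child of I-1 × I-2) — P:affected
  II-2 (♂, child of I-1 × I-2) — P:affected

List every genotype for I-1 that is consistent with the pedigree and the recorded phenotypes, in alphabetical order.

P/I-1 ? ·: X^PX^p|X^pX^p
P/I-2 un ·: X^PY
P/II-1 aff I-1×I-2: X^pY
P/II-2 aff I-1×I-2: X^pY
⇒ P over [I-1,I-2,II-1,II-2]: 2 consistent

I-1 ∈ {X^PX^p, X^pX^p}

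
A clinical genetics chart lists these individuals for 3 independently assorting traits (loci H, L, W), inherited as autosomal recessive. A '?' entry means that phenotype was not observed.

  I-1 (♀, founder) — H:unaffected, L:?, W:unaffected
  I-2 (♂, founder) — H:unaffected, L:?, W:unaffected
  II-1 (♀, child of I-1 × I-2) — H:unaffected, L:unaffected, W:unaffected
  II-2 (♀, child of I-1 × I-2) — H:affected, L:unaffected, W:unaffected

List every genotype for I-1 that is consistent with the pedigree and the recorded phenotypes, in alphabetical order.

H/I-1 un ·: Hh
H/I-2 un ·: Hh
H/II-1 un I-1×I-2: HH|Hh
H/II-2 aff I-1×I-2: hh
⇒ H over [I-1,I-2,II-1,II-2]: 2 consistent
L/I-1 ? ·: LL|Ll|ll
L/I-2 ? ·: LL|Ll|ll
L/II-1 un I-1×I-2: LL|Ll
L/II-2 un I-1×I-2: LL|Ll
⇒ L over [I-1,I-2,II-1,II-2]: 17 consistent
W/I-1 un ·: WW|Ww
W/I-2 un ·: WW|Ww
W/II-1 un I-1×I-2: WW|Ww
W/II-2 un I-1×I-2: WW|Ww
⇒ W over [I-1,I-2,II-1,II-2]: 13 consistent

I-1 ∈ {Hh LL WW, Hh LL Ww, Hh Ll WW, Hh Ll Ww, Hh ll WW, Hh ll Ww}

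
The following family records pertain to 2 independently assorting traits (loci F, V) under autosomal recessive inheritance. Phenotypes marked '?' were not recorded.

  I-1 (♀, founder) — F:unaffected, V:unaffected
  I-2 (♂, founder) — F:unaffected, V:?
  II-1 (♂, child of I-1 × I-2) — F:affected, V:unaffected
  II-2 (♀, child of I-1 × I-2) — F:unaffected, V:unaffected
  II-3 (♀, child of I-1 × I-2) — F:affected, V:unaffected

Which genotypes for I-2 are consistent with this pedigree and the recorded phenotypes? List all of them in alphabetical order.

I-2 ∈ {Ff VV, Ff Vv, Ff vv}

F/I-1 un ·: Ff
F/I-2 un ·: Ff
F/II-1 aff I-1×I-2: ff
F/II-2 un I-1×I-2: FF|Ff
F/II-3 aff I-1×I-2: ff
⇒ F over [I-1,I-2,II-1,II-2,II-3]: 2 consistent
V/I-1 un ·: VV|Vv
V/I-2 ? ·: VV|Vv|vv
V/II-1 un I-1×I-2: VV|Vv
V/II-2 un I-1×I-2: VV|Vv
V/II-3 un I-1×I-2: VV|Vv
⇒ V over [I-1,I-2,II-1,II-2,II-3]: 27 consistent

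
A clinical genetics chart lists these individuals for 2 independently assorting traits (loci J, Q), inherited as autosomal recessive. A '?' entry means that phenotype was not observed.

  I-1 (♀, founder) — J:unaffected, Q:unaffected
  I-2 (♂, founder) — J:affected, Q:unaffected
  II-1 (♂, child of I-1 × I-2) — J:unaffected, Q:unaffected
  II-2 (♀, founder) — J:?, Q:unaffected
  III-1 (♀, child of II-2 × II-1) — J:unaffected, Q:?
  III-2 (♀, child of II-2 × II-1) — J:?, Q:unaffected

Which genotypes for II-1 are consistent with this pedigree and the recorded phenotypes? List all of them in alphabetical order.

II-1 ∈ {Jj QQ, Jj Qq}

J/I-1 un ·: JJ|Jj
J/I-2 aff ·: jj
J/II-1 un I-1×I-2: Jj
J/II-2 ? ·: JJ|Jj|jj
J/III-1 un II-2×II-1: JJ|Jj
J/III-2 ? II-2×II-1: JJ|Jj|jj
⇒ J over [I-1,I-2,II-1,II-2,III-1,III-2]: 24 consistent
Q/I-1 un ·: QQ|Qq
Q/I-2 un ·: QQ|Qq
Q/II-1 un I-1×I-2: QQ|Qq
Q/II-2 un ·: QQ|Qq
Q/III-1 ? II-2×II-1: QQ|Qq|qq
Q/III-2 un II-2×II-1: QQ|Qq
⇒ Q over [I-1,I-2,II-1,II-2,III-1,III-2]: 50 consistent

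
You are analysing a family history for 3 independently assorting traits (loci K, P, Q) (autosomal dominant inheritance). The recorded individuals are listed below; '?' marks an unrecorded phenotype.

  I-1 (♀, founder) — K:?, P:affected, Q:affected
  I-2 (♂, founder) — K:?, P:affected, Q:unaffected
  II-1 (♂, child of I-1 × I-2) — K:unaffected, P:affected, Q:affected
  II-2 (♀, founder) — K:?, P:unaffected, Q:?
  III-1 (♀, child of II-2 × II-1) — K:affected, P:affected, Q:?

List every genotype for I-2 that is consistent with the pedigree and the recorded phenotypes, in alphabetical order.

I-2 ∈ {Kk PP qq, Kk Pp qq, kk PP qq, kk Pp qq}

K/I-1 ? ·: kk|Kk
K/I-2 ? ·: kk|Kk
K/II-1 un I-1×I-2: kk
K/II-2 ? ·: Kk|KK
K/III-1 aff II-2×II-1: Kk
⇒ K over [I-1,I-2,II-1,II-2,III-1]: 8 consistent
P/I-1 aff ·: Pp|PP
P/I-2 aff ·: Pp|PP
P/II-1 aff I-1×I-2: Pp|PP
P/II-2 un ·: pp
P/III-1 aff II-2×II-1: Pp
⇒ P over [I-1,I-2,II-1,II-2,III-1]: 7 consistent
Q/I-1 aff ·: Qq|QQ
Q/I-2 un ·: qq
Q/II-1 aff I-1×I-2: Qq
Q/II-2 ? ·: qq|Qq|QQ
Q/III-1 ? II-2×II-1: qq|Qq|QQ
⇒ Q over [I-1,I-2,II-1,II-2,III-1]: 14 consistent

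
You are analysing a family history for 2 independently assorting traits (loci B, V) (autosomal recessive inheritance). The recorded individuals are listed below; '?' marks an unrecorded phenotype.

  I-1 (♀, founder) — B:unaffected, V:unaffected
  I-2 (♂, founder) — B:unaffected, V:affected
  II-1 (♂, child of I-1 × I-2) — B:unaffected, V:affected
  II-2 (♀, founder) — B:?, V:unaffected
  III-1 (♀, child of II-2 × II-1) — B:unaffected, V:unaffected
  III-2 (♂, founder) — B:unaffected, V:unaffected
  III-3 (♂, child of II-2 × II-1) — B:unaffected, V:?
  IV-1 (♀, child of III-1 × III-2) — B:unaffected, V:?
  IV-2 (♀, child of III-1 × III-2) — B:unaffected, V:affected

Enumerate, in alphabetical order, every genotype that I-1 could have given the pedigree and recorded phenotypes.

B/I-1 un ·: BB|Bb
B/I-2 un ·: BB|Bb
B/II-1 un I-1×I-2: BB|Bb
B/II-2 ? ·: BB|Bb|bb
B/III-1 un II-2×II-1: BB|Bb
B/III-2 un ·: BB|Bb
B/III-3 un II-2×II-1: BB|Bb
B/IV-1 un III-1×III-2: BB|Bb
B/IV-2 un III-1×III-2: BB|Bb
⇒ B over [I-1,I-2,II-1,II-2,III-1,III-2,III-3,IV-1,IV-2]: 336 consistent
V/I-1 un ·: Vv
V/I-2 aff ·: vv
V/II-1 aff I-1×I-2: vv
V/II-2 un ·: VV|Vv
V/III-1 un II-2×II-1: Vv
V/III-2 un ·: Vv
V/III-3 ? II-2×II-1: Vv|vv
V/IV-1 ? III-1×III-2: VV|Vv|vv
V/IV-2 aff III-1×III-2: vv
⇒ V over [I-1,I-2,II-1,II-2,III-1,III-2,III-3,IV-1,IV-2]: 9 consistent

I-1 ∈ {BB Vv, Bb Vv}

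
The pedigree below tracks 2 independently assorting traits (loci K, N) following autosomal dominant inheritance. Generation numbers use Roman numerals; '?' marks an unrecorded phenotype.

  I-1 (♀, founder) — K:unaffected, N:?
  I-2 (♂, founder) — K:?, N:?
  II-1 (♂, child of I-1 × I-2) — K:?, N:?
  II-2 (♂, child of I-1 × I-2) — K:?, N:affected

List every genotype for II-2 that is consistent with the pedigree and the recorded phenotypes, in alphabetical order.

II-2 ∈ {Kk NN, Kk Nn, kk NN, kk Nn}

K/I-1 un ·: kk
K/I-2 ? ·: kk|Kk|KK
K/II-1 ? I-1×I-2: kk|Kk
K/II-2 ? I-1×I-2: kk|Kk
⇒ K over [I-1,I-2,II-1,II-2]: 6 consistent
N/I-1 ? ·: nn|Nn|NN
N/I-2 ? ·: nn|Nn|NN
N/II-1 ? I-1×I-2: nn|Nn|NN
N/II-2 aff I-1×I-2: Nn|NN
⇒ N over [I-1,I-2,II-1,II-2]: 21 consistent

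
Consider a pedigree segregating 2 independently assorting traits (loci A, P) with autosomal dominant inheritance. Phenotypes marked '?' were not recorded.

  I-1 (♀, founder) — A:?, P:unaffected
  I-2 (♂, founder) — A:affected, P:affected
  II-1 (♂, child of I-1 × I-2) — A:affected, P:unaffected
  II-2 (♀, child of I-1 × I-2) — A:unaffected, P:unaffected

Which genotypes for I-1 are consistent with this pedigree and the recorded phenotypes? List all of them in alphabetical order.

I-1 ∈ {Aa pp, aa pp}

A/I-1 ? ·: aa|Aa
A/I-2 aff ·: Aa
A/II-1 aff I-1×I-2: Aa|AA
A/II-2 un I-1×I-2: aa
⇒ A over [I-1,I-2,II-1,II-2]: 3 consistent
P/I-1 un ·: pp
P/I-2 aff ·: Pp
P/II-1 un I-1×I-2: pp
P/II-2 un I-1×I-2: pp
⇒ P over [I-1,I-2,II-1,II-2]: 1 consistent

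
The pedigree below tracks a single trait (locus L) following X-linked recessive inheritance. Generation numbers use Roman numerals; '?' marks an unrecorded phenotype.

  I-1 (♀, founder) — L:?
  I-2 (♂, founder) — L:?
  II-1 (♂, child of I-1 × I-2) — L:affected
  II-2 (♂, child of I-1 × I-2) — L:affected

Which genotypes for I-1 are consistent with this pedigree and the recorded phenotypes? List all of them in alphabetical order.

L/I-1 ? ·: X^LX^l|X^lX^l
L/I-2 ? ·: X^LY|X^lY
L/II-1 aff I-1×I-2: X^lY
L/II-2 aff I-1×I-2: X^lY
⇒ L over [I-1,I-2,II-1,II-2]: 4 consistent

I-1 ∈ {X^LX^l, X^lX^l}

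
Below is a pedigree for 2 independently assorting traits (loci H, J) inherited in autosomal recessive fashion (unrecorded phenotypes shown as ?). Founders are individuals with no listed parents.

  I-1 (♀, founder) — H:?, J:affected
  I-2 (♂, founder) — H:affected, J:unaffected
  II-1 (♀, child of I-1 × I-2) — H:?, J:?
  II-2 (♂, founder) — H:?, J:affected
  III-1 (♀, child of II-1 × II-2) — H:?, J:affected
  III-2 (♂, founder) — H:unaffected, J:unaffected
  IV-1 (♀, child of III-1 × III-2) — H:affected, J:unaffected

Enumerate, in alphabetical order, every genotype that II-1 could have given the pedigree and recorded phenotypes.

II-1 ∈ {Hh Jj, Hh jj, hh Jj, hh jj}

H/I-1 ? ·: HH|Hh|hh
H/I-2 aff ·: hh
H/II-1 ? I-1×I-2: Hh|hh
H/II-2 ? ·: HH|Hh|hh
H/III-1 ? II-1×II-2: Hh|hh
H/III-2 un ·: Hh
H/IV-1 aff III-1×III-2: hh
⇒ H over [I-1,I-2,II-1,II-2,III-1,III-2,IV-1]: 18 consistent
J/I-1 aff ·: jj
J/I-2 un ·: JJ|Jj
J/II-1 ? I-1×I-2: Jj|jj
J/II-2 aff ·: jj
J/III-1 aff II-1×II-2: jj
J/III-2 un ·: JJ|Jj
J/IV-1 un III-1×III-2: Jj
⇒ J over [I-1,I-2,II-1,II-2,III-1,III-2,IV-1]: 6 consistent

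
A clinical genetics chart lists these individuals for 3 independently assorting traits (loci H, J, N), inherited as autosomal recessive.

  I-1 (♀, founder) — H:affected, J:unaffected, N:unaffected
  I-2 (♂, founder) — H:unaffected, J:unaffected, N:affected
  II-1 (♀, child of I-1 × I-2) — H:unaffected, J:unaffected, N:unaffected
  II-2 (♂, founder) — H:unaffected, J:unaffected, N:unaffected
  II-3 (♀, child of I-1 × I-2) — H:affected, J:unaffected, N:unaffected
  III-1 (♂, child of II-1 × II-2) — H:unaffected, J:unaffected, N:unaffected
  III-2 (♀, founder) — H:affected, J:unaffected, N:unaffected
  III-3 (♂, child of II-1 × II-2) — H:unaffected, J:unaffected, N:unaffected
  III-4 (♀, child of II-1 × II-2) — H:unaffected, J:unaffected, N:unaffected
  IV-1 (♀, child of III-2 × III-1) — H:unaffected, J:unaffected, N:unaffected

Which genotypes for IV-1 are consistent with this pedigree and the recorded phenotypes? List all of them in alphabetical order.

H/I-1 aff ·: hh
H/I-2 un ·: Hh
H/II-1 un I-1×I-2: Hh
H/II-2 un ·: HH|Hh
H/II-3 aff I-1×I-2: hh
H/III-1 un II-1×II-2: HH|Hh
H/III-2 aff ·: hh
H/III-3 un II-1×II-2: HH|Hh
H/III-4 un II-1×II-2: HH|Hh
H/IV-1 un III-2×III-1: Hh
⇒ H over [I-1,I-2,II-1,II-2,II-3,III-1,III-2,III-3,III-4,IV-1]: 16 consistent
J/I-1 un ·: JJ|Jj
J/I-2 un ·: JJ|Jj
J/II-1 un I-1×I-2: JJ|Jj
J/II-2 un ·: JJ|Jj
J/II-3 un I-1×I-2: JJ|Jj
J/III-1 un II-1×II-2: JJ|Jj
J/III-2 un ·: JJ|Jj
J/III-3 un II-1×II-2: JJ|Jj
J/III-4 un II-1×II-2: JJ|Jj
J/IV-1 un III-2×III-1: JJ|Jj
⇒ J over [I-1,I-2,II-1,II-2,II-3,III-1,III-2,III-3,III-4,IV-1]: 553 consistent
N/I-1 un ·: NN|Nn
N/I-2 aff ·: nn
N/II-1 un I-1×I-2: Nn
N/II-2 un ·: NN|Nn
N/II-3 un I-1×I-2: Nn
N/III-1 un II-1×II-2: NN|Nn
N/III-2 un ·: NN|Nn
N/III-3 un II-1×II-2: NN|Nn
N/III-4 un II-1×II-2: NN|Nn
N/IV-1 un III-2×III-1: NN|Nn
⇒ N over [I-1,I-2,II-1,II-2,II-3,III-1,III-2,III-3,III-4,IV-1]: 112 consistent

IV-1 ∈ {Hh JJ NN, Hh JJ Nn, Hh Jj NN, Hh Jj Nn}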